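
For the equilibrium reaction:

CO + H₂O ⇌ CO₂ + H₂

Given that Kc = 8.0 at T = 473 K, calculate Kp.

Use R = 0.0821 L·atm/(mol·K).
K_p = 8.0000

Δn = (moles gaseous products) − (moles gaseous reactants) = 0
T = 473 K; RT = 0.0821 × 473 = 38.8333
Kp = Kc·(RT)^Δn = 8.0 × (38.8333)^0 = 8.0 × 1 = 8.0000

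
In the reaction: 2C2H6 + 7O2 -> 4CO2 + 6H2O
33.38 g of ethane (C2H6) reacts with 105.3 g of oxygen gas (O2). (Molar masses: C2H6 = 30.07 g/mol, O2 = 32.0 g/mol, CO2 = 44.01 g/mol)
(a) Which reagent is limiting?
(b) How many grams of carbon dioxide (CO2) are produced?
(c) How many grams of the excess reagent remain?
(a) O2, (b) 82.75 g, (c) 5.109 g

Moles of C2H6 = 33.38 g ÷ 30.07 g/mol = 1.11008 mol
Moles of O2 = 105.3 g ÷ 32.0 g/mol = 3.29062 mol
Moles ÷ coefficient: C2H6: 1.11008/2 = 0.555, O2: 3.29062/7 = 0.4701
(a) O2 has the smaller value, so O2 is the limiting reagent.
(b) Moles of CO2 = 3.29062 mol O2 × (4/7) = 1.88036 mol; mass = 1.88036 mol × 44.01 g/mol = 82.75 g
(c) C2H6 consumed = 3.29062 × (2/7) = 0.940179 mol; remaining = 1.11008 − 0.940179 = 0.169898 mol; mass = 0.169898 mol × 30.07 g/mol = 5.109 g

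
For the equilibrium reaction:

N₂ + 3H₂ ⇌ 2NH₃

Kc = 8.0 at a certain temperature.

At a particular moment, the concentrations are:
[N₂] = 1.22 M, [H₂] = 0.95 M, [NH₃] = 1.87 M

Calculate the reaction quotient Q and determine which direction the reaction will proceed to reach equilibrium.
Q = 3.343, Q < K, reaction proceeds forward (toward products)

Q = ([NH₃]^2) / ([N₂] × [H₂]^3)
  = ((1.87)^2) / ((1.22)·(0.95)^3) = 3.4969/1.046 = 3.343
Since Q = 3.343 < Kc = 8.0, the reaction proceeds forward (toward products) to reach equilibrium.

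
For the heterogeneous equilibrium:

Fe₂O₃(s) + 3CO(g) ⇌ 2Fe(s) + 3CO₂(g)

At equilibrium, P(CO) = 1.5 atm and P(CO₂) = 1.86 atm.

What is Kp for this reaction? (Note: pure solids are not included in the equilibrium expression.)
K_p = 1.907

Solids (Fe₂O₃, Fe) are excluded.
Kp = P(CO₂)³/P(CO)³ = (1.86)³/(1.5)³ = 6.435/3.375 = 1.907.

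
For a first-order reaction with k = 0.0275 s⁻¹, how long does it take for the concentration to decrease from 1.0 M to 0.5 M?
25.21 s

From ln[A] = ln[A]₀ - k·t: t = ln([A]₀/[A])/k = ln(1.0/0.5)/0.0275 = ln(2.0000)/0.0275 = 0.6931/0.0275 = 25.21 s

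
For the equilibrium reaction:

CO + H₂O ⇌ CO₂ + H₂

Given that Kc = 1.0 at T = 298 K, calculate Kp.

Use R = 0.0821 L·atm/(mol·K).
K_p = 1.0000

Δn = (moles gaseous products) − (moles gaseous reactants) = 0
T = 298 K; RT = 0.0821 × 298 = 24.4658
Kp = Kc·(RT)^Δn = 1.0 × (24.4658)^0 = 1.0 × 1 = 1.0000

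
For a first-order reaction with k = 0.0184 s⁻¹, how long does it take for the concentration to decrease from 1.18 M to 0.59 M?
37.67 s

From ln[A] = ln[A]₀ - k·t: t = ln([A]₀/[A])/k = ln(1.18/0.59)/0.0184 = ln(2.0000)/0.0184 = 0.6931/0.0184 = 37.67 s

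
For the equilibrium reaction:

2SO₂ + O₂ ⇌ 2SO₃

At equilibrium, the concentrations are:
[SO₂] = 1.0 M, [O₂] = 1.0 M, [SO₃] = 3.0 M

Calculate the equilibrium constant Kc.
K_c = 9.0000

Kc = ([SO₃]^2) / ([SO₂]^2 × [O₂])
   = ((3.0)^2) / ((1.0)^2·(1.0))
   = 9 / 1 = 9.0000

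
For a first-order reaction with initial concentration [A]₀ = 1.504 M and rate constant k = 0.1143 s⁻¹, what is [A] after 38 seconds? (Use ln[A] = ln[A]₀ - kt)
0.0195 M

ln[A] = ln[A]₀ - k·t = ln(1.504) - (0.1143)·(38) = 0.4081 - 4.3434 = -3.9353
[A] = e^(-3.9353) = 0.0195 M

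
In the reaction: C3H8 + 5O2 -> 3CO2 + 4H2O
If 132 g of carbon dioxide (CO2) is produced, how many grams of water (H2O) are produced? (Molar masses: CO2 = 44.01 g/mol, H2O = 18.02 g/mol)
Moles of CO2 = 132 g ÷ 44.01 g/mol = 2.99932 mol
Mole ratio: 4 mol H2O / 3 mol CO2
Moles of H2O = 2.99932 × (4/3) = 3.99909 mol
Mass of H2O = 3.99909 mol × 18.02 g/mol = 72.06 g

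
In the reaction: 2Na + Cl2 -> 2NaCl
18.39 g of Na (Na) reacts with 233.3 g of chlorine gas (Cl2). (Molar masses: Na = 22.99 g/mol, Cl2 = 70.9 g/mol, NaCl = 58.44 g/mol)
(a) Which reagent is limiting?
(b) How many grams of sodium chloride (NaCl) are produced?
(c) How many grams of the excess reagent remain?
(a) Na, (b) 46.75 g, (c) 204.9 g

Moles of Na = 18.39 g ÷ 22.99 g/mol = 0.799913 mol
Moles of Cl2 = 233.3 g ÷ 70.9 g/mol = 3.29055 mol
Moles ÷ coefficient: Na: 0.799913/2 = 0.4, Cl2: 3.29055/1 = 3.291
(a) Na has the smaller value, so Na is the limiting reagent.
(b) Moles of NaCl = 0.799913 mol Na × (2/2) = 0.799913 mol; mass = 0.799913 mol × 58.44 g/mol = 46.75 g
(c) Cl2 consumed = 0.799913 × (1/2) = 0.399957 mol; remaining = 3.29055 − 0.399957 = 2.89059 mol; mass = 2.89059 mol × 70.9 g/mol = 204.9 g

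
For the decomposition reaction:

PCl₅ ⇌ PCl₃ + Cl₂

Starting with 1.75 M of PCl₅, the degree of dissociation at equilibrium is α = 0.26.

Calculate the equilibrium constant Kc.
K_c = 0.1599

x = α·[A]₀ = 0.26 × 1.75 = 0.455 M dissociated.
At eq: [PCl₅] = 1.75 − 0.455 = 1.295 M; [PCl₃] = [Cl₂] = x = 0.455 M.
Kc = [PCl₃][Cl₂]/[PCl₅] = (0.455)²/1.295 = 0.1599.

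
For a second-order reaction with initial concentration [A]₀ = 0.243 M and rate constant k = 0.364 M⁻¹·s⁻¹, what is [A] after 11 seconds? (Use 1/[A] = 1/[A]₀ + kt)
0.1232 M

1/[A] = 1/[A]₀ + k·t = 1/0.243 + (0.364)·(11) = 4.1152 + 4.0040 = 8.1192
[A] = 1/8.1192 = 0.1232 M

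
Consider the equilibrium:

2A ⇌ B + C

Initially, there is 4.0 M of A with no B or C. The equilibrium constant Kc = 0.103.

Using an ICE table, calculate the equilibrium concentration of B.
[B] = 0.782 M

ICE: [A] = 4.0 − 2x, [B] = [C] = x.
Kc = x²/(4.0 − 2x)² = 0.103 ⇒ √Kc = x/(4.0 − 2x).
x = √0.103·4.0/(1 + 2√0.103) = 0.32094·4.0/1.6419 = 0.78188.
[B] = x = 0.782 M.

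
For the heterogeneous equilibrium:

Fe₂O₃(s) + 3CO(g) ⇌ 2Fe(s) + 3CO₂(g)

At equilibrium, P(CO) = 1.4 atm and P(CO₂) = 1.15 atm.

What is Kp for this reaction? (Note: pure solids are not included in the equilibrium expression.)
K_p = 0.554

Solids (Fe₂O₃, Fe) are excluded.
Kp = P(CO₂)³/P(CO)³ = (1.15)³/(1.4)³ = 1.521/2.744 = 0.554.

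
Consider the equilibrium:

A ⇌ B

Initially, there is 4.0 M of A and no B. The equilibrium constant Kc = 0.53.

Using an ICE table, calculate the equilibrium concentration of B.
[B] = 1.386 M

ICE: [A] = 4.0 − x, [B] = x.
Kc = x/(4.0 − x) = 0.53 ⇒ x = 0.53·4.0/(1 + 0.53) = 2.12/1.53 = 1.386.
[B] = x = 1.386 M.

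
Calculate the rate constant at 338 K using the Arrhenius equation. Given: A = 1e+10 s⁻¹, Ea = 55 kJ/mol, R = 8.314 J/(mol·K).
3.16e+01 s⁻¹

k = A·exp(-Ea/(R·T)) = 1e+10·exp(-55000/(8.314·338)) = 1e+10·exp(-19.5720) = 1e+10·3.1621e-09 = 3.16e+01 s⁻¹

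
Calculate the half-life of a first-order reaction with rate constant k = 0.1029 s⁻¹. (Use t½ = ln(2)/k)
6.74 s

t½ = ln(2)/k = 0.6931/0.1029 = 6.74 s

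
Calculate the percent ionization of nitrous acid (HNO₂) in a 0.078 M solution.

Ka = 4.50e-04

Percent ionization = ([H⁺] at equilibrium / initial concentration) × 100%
Percent ionization = 7.31%

Let x = [H⁺]. Ka = x²/(C - x) ⇒ x² + (4.50e-04)x - (4.50e-04)(0.078) = 0. x = 5.7038e-03. Percent = (5.7038e-03/0.078) × 100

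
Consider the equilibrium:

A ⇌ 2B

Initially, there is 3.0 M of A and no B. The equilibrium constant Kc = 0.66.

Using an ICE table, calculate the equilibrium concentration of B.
[B] = 1.252 M

ICE: [A] = 3.0 − x, [B] = 2x.
Kc = (2x)²/(3.0 − x) = 0.66 ⇒ 4x² + 0.66x − 1.98 = 0.
x = (−0.66 + √(0.66² + 4·4·1.98))/(2·4) = (−0.66 + √32.116)/8 = 0.62588.
[B] = 2x = 1.252 M.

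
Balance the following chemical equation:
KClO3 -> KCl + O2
Balanced equation:
2KClO3 -> 2KCl + 3O2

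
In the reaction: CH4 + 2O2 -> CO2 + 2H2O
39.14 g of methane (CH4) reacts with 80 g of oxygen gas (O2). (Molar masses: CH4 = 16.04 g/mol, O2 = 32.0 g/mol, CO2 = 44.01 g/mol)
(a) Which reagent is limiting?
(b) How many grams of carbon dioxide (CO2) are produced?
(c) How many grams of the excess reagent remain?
(a) O2, (b) 55.01 g, (c) 19.09 g

Moles of CH4 = 39.14 g ÷ 16.04 g/mol = 2.44015 mol
Moles of O2 = 80 g ÷ 32.0 g/mol = 2.5 mol
Moles ÷ coefficient: CH4: 2.44015/1 = 2.44, O2: 2.5/2 = 1.25
(a) O2 has the smaller value, so O2 is the limiting reagent.
(b) Moles of CO2 = 2.5 mol O2 × (1/2) = 1.25 mol; mass = 1.25 mol × 44.01 g/mol = 55.01 g
(c) CH4 consumed = 2.5 × (1/2) = 1.25 mol; remaining = 2.44015 − 1.25 = 1.19015 mol; mass = 1.19015 mol × 16.04 g/mol = 19.09 g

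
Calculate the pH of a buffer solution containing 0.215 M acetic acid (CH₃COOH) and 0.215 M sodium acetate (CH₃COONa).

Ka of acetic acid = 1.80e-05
pH = 4.74

pKa = -log(1.80e-05) = 4.74. pH = pKa + log([A⁻]/[HA]) = 4.74 + log(0.215/0.215)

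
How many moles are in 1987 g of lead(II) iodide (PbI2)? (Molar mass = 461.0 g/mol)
Moles = 1987 g ÷ 461.0 g/mol = 4.31 mol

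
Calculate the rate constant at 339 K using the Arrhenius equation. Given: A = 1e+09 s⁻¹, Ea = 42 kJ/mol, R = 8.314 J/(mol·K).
3.37e+02 s⁻¹

k = A·exp(-Ea/(R·T)) = 1e+09·exp(-42000/(8.314·339)) = 1e+09·exp(-14.9018) = 1e+09·3.3746e-07 = 3.37e+02 s⁻¹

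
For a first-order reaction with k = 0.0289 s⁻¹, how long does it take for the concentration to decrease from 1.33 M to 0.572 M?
29.20 s

From ln[A] = ln[A]₀ - k·t: t = ln([A]₀/[A])/k = ln(1.33/0.572)/0.0289 = ln(2.3252)/0.0289 = 0.8438/0.0289 = 29.20 s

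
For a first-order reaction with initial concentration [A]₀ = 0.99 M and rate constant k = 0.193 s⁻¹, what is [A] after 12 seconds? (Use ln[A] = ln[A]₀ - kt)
0.0977 M

ln[A] = ln[A]₀ - k·t = ln(0.99) - (0.193)·(12) = -0.0101 - 2.3160 = -2.3261
[A] = e^(-2.3261) = 0.0977 M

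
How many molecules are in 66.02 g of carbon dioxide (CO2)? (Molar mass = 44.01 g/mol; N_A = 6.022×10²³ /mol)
Moles = 66.02 g ÷ 44.01 g/mol = 1.50011 mol
Molecules = 1.50011 mol × 6.022×10²³ /mol = 9.034e+23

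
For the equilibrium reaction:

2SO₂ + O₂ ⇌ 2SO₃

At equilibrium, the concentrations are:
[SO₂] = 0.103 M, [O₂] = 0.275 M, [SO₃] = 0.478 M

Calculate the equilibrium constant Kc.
K_c = 78.3157

Kc = ([SO₃]^2) / ([SO₂]^2 × [O₂])
   = ((0.478)^2) / ((0.103)^2·(0.275))
   = 0.22848 / 0.0029175 = 78.3157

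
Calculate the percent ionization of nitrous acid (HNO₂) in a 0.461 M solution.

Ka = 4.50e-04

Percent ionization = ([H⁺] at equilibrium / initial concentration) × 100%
Percent ionization = 3.08%

Let x = [H⁺]. Ka = x²/(C - x) ⇒ x² + (4.50e-04)x - (4.50e-04)(0.461) = 0. x = 1.4180e-02. Percent = (1.4180e-02/0.461) × 100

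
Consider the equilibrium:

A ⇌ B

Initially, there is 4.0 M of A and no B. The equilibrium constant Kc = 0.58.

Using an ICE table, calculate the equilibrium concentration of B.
[B] = 1.468 M

ICE: [A] = 4.0 − x, [B] = x.
Kc = x/(4.0 − x) = 0.58 ⇒ x = 0.58·4.0/(1 + 0.58) = 2.32/1.58 = 1.468.
[B] = x = 1.468 M.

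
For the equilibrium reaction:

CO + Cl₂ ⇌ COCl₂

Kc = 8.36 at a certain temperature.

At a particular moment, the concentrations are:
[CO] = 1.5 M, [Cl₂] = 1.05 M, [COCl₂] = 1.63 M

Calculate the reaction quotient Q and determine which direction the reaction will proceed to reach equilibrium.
Q = 1.035, Q < K, reaction proceeds forward (toward products)

Q = ([COCl₂]) / ([CO] × [Cl₂])
  = ((1.63)) / ((1.5)·(1.05)) = 1.63/1.575 = 1.035
Since Q = 1.035 < Kc = 8.36, the reaction proceeds forward (toward products) to reach equilibrium.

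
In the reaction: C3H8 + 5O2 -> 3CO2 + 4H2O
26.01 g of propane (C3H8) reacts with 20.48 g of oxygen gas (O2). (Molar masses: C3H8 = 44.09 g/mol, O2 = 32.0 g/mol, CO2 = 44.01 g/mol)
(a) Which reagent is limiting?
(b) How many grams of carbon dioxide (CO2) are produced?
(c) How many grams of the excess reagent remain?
(a) O2, (b) 16.9 g, (c) 20.37 g

Moles of C3H8 = 26.01 g ÷ 44.09 g/mol = 0.58993 mol
Moles of O2 = 20.48 g ÷ 32.0 g/mol = 0.64 mol
Moles ÷ coefficient: C3H8: 0.58993/1 = 0.5899, O2: 0.64/5 = 0.128
(a) O2 has the smaller value, so O2 is the limiting reagent.
(b) Moles of CO2 = 0.64 mol O2 × (3/5) = 0.384 mol; mass = 0.384 mol × 44.01 g/mol = 16.9 g
(c) C3H8 consumed = 0.64 × (1/5) = 0.128 mol; remaining = 0.58993 − 0.128 = 0.46193 mol; mass = 0.46193 mol × 44.09 g/mol = 20.37 g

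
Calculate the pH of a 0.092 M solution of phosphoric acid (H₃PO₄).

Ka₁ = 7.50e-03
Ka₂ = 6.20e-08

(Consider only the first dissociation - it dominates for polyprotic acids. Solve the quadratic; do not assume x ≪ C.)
pH = 1.64

x² + Ka₁·x − Ka₁·C = 0 with Ka₁ = 7.50e-03, C = 0.092.
x = (−Ka₁ + √(Ka₁² + 4·Ka₁·C))/2 = 2.2784e-02 M, so pH = 1.64.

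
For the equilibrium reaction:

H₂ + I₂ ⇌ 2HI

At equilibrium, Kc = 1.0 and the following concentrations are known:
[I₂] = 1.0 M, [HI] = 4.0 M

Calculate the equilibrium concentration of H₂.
[H₂] = 16.0000 M

Kc = ([HI]^2) / ([H₂] × [I₂]) = 1.0
[H₂]^1 = (product terms)/(Kc · other reactant terms) = 16 / (1.0 · 1) = 16
[H₂] = 16.0000 M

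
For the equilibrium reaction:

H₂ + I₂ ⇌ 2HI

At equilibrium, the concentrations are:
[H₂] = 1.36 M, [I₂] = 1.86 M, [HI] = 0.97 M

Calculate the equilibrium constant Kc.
K_c = 0.3720

Kc = ([HI]^2) / ([H₂] × [I₂])
   = ((0.97)^2) / ((1.36)·(1.86))
   = 0.9409 / 2.5296 = 0.3720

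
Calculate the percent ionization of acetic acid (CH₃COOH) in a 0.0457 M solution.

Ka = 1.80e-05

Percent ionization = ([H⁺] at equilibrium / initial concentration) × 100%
Percent ionization = 1.97%

Let x = [H⁺]. Ka = x²/(C - x) ⇒ x² + (1.80e-05)x - (1.80e-05)(0.0457) = 0. x = 8.9802e-04. Percent = (8.9802e-04/0.0457) × 100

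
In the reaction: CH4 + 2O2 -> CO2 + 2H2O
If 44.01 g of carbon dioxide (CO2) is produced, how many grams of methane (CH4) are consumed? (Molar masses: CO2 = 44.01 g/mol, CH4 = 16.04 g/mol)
Moles of CO2 = 44.01 g ÷ 44.01 g/mol = 1 mol
Mole ratio: 1 mol CH4 / 1 mol CO2
Moles of CH4 = 1 × (1/1) = 1 mol
Mass of CH4 = 1 mol × 16.04 g/mol = 16.04 g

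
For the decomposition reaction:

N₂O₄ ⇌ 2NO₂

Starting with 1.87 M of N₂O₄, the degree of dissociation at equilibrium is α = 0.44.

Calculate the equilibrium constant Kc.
K_c = 2.5859

x = α·[A]₀ = 0.44 × 1.87 = 0.8228 M dissociated.
At eq: [N₂O₄] = 1.87 − 0.8228 = 1.047 M; [NO₂] = 2x = 1.646 M.
Kc = [NO₂]²/[N₂O₄] = (1.646)²/1.047 = 2.586.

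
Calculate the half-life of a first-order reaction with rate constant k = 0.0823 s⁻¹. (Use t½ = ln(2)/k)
8.42 s

t½ = ln(2)/k = 0.6931/0.0823 = 8.42 s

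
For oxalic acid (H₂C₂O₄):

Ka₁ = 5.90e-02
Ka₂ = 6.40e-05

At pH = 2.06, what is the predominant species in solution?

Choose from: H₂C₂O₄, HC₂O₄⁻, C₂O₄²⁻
HC₂O₄⁻

pKa1 = 1.23, pKa2 = 4.19. Each pKa is the crossover between adjacent species; pH = 2.06 lies in the region where HC₂O₄⁻ predominates.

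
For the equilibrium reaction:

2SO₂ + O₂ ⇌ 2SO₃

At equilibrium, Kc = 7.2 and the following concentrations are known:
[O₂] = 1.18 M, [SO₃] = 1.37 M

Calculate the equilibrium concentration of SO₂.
[SO₂] = 0.4700 M

Kc = ([SO₃]^2) / ([SO₂]^2 × [O₂]) = 7.2
[SO₂]^2 = (product terms)/(Kc · other reactant terms) = 1.8769 / (7.2 · 1.18) = 0.22092
[SO₂] = (0.22092)^(1/2) = 0.4700 M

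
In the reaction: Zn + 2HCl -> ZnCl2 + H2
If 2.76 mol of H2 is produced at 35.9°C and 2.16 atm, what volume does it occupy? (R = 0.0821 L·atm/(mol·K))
T = 35.9°C + 273.15 = 309.05 K
V = nRT/P = (2.76 × 0.0821 × 309.05) / 2.16
V = 32.42 L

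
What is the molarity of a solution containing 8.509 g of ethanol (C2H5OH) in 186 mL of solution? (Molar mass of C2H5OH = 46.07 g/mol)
Moles of C2H5OH = 8.509 g ÷ 46.07 g/mol = 0.184697 mol
Volume = 186 mL = 0.186 L
Molarity = 0.184697 mol ÷ 0.186 L = 0.993 M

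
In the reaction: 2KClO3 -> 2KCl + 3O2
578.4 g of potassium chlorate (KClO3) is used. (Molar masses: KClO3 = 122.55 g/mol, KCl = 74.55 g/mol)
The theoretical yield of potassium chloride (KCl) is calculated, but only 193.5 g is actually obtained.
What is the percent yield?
Moles of KClO3 = 578.4 g ÷ 122.55 g/mol = 4.71971 mol
Mole ratio: 2 mol KCl / 2 mol KClO3
Moles of KCl = 4.71971 × (2/2) = 4.71971 mol
Theoretical yield = 4.71971 mol × 74.55 g/mol = 351.85 g
Actual yield = 193.5 g
Percent yield = (193.5 / 351.85) × 100% = 55.0%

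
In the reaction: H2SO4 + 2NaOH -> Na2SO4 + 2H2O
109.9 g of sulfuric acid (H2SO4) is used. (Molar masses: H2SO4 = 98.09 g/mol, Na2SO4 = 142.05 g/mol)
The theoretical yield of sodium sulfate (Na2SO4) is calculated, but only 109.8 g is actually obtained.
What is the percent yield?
Moles of H2SO4 = 109.9 g ÷ 98.09 g/mol = 1.1204 mol
Mole ratio: 1 mol Na2SO4 / 1 mol H2SO4
Moles of Na2SO4 = 1.1204 × (1/1) = 1.1204 mol
Theoretical yield = 1.1204 mol × 142.05 g/mol = 159.15 g
Actual yield = 109.8 g
Percent yield = (109.8 / 159.15) × 100% = 69.0%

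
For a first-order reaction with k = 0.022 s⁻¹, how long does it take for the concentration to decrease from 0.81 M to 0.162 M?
73.16 s

From ln[A] = ln[A]₀ - k·t: t = ln([A]₀/[A])/k = ln(0.81/0.162)/0.022 = ln(5.0000)/0.022 = 1.6094/0.022 = 73.16 s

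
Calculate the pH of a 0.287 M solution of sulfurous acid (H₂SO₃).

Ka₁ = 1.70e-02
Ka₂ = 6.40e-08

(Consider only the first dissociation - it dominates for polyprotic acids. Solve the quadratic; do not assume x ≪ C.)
pH = 1.21

x² + Ka₁·x − Ka₁·C = 0 with Ka₁ = 1.70e-02, C = 0.287.
x = (−Ka₁ + √(Ka₁² + 4·Ka₁·C))/2 = 6.1865e-02 M, so pH = 1.21.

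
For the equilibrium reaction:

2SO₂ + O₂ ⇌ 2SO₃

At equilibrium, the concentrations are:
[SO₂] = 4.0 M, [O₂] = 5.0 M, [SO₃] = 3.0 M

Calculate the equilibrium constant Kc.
K_c = 0.1125

Kc = ([SO₃]^2) / ([SO₂]^2 × [O₂])
   = ((3.0)^2) / ((4.0)^2·(5.0))
   = 9 / 80 = 0.1125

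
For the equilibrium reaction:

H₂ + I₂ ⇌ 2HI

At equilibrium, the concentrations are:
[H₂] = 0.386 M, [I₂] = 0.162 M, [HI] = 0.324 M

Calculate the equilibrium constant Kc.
K_c = 1.6788

Kc = ([HI]^2) / ([H₂] × [I₂])
   = ((0.324)^2) / ((0.386)·(0.162))
   = 0.10498 / 0.062532 = 1.6788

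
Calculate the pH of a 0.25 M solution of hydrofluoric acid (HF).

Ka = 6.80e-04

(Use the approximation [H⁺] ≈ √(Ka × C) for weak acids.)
pH = 1.88

[H⁺] = √(Ka × C) = √(6.80e-04 × 0.25) = 1.3038e-02. pH = -log(1.3038e-02)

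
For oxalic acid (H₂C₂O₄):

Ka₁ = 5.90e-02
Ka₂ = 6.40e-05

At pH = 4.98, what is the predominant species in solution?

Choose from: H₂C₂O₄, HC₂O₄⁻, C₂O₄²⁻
C₂O₄²⁻

pKa1 = 1.23, pKa2 = 4.19. Each pKa is the crossover between adjacent species; pH = 4.98 lies in the region where C₂O₄²⁻ predominates.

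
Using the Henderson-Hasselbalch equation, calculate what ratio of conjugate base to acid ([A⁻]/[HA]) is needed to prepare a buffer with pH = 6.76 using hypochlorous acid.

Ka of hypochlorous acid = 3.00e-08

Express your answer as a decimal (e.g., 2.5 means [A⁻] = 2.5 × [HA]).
[A⁻]/[HA] = 0.173

pKa = −log(3.00e-08) = 7.5229. pH = pKa + log([A⁻]/[HA]). 6.76 = 7.5229 + log(ratio). log(ratio) = 6.76 − 7.5229 = -0.7629. ratio = 10^(-0.7629) = 0.173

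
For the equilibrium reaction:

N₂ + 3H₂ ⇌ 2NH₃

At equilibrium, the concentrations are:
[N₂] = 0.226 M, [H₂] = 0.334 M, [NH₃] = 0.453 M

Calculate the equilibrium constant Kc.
K_c = 24.3696

Kc = ([NH₃]^2) / ([N₂] × [H₂]^3)
   = ((0.453)^2) / ((0.226)·(0.334)^3)
   = 0.20521 / 0.0084207 = 24.3696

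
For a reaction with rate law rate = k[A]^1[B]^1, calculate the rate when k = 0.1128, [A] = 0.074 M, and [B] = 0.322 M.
0.002688 M/s

rate = k·[A]^1·[B]^1 = 0.1128·(0.074)^1·(0.322)^1 = 0.1128·0.074·0.322 = 0.002688 M/s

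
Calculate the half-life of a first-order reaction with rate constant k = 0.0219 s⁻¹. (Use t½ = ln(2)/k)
31.65 s

t½ = ln(2)/k = 0.6931/0.0219 = 31.65 s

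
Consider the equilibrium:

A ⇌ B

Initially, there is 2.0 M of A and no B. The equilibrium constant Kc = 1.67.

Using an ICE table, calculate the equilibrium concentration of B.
[B] = 1.251 M

ICE: [A] = 2.0 − x, [B] = x.
Kc = x/(2.0 − x) = 1.67 ⇒ x = 1.67·2.0/(1 + 1.67) = 3.34/2.67 = 1.251.
[B] = x = 1.251 M.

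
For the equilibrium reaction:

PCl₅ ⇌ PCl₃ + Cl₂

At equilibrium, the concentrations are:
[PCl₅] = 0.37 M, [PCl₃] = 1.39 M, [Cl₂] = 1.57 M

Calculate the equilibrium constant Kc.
K_c = 5.8981

Kc = ([PCl₃] × [Cl₂]) / ([PCl₅])
   = ((1.39)·(1.57)) / ((0.37))
   = 2.1823 / 0.37 = 5.8981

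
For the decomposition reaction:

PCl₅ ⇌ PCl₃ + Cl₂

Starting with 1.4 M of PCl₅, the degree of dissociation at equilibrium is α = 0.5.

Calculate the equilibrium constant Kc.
K_c = 0.7000

x = α·[A]₀ = 0.5 × 1.4 = 0.7 M dissociated.
At eq: [PCl₅] = 1.4 − 0.7 = 0.7 M; [PCl₃] = [Cl₂] = x = 0.7 M.
Kc = [PCl₃][Cl₂]/[PCl₅] = (0.7)²/0.7 = 0.7.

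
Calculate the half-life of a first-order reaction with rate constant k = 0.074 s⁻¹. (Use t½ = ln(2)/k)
9.37 s

t½ = ln(2)/k = 0.6931/0.074 = 9.37 s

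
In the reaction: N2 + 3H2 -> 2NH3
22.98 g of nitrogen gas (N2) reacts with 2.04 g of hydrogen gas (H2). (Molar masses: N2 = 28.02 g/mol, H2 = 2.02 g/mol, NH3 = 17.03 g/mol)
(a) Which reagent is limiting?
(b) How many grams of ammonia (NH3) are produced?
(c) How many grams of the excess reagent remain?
(a) H2, (b) 11.47 g, (c) 13.55 g

Moles of N2 = 22.98 g ÷ 28.02 g/mol = 0.820128 mol
Moles of H2 = 2.04 g ÷ 2.02 g/mol = 1.0099 mol
Moles ÷ coefficient: N2: 0.820128/1 = 0.8201, H2: 1.0099/3 = 0.3366
(a) H2 has the smaller value, so H2 is the limiting reagent.
(b) Moles of NH3 = 1.0099 mol H2 × (2/3) = 0.673267 mol; mass = 0.673267 mol × 17.03 g/mol = 11.47 g
(c) N2 consumed = 1.0099 × (1/3) = 0.336634 mol; remaining = 0.820128 − 0.336634 = 0.483495 mol; mass = 0.483495 mol × 28.02 g/mol = 13.55 g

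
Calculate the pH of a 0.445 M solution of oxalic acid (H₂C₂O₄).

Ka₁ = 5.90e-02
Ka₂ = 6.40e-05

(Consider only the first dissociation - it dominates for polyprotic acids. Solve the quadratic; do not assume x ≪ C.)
pH = 0.87

x² + Ka₁·x − Ka₁·C = 0 with Ka₁ = 5.90e-02, C = 0.445.
x = (−Ka₁ + √(Ka₁² + 4·Ka₁·C))/2 = 1.3520e-01 M, so pH = 0.87.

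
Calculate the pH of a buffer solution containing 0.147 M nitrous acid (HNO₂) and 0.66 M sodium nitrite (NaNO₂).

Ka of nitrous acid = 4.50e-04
pH = 4.00

pKa = -log(4.50e-04) = 3.35. pH = pKa + log([A⁻]/[HA]) = 3.35 + log(0.66/0.147)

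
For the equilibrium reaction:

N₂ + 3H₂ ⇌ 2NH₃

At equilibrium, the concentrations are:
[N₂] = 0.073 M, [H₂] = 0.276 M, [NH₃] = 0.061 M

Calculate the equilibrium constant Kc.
K_c = 2.4244

Kc = ([NH₃]^2) / ([N₂] × [H₂]^3)
   = ((0.061)^2) / ((0.073)·(0.276)^3)
   = 0.003721 / 0.0015348 = 2.4244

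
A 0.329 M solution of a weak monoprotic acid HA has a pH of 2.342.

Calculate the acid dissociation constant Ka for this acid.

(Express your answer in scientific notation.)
K_a = 6.38e-05

[H⁺] = 10^(−pH) = 10^(−2.342) = 4.550e-03 M. For HA ⇌ H⁺ + A⁻, Ka = x²/(C − x) = (4.550e-03)²/(0.329 − 4.550e-03) = 6.38e-05.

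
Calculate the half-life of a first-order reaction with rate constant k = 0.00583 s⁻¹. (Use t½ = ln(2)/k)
118.89 s

t½ = ln(2)/k = 0.6931/0.00583 = 118.89 s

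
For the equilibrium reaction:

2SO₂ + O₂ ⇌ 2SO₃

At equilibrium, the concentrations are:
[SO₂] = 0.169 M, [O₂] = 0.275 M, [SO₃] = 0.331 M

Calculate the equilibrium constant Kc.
K_c = 13.9492

Kc = ([SO₃]^2) / ([SO₂]^2 × [O₂])
   = ((0.331)^2) / ((0.169)^2·(0.275))
   = 0.10956 / 0.0078543 = 13.9492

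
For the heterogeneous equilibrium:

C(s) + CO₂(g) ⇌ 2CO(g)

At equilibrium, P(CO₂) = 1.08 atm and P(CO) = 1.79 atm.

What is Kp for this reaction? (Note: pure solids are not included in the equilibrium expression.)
K_p = 2.967

Solid C is excluded.
Kp = P(CO)²/P(CO₂) = (1.79)²/1.08 = 3.204/1.08 = 2.967.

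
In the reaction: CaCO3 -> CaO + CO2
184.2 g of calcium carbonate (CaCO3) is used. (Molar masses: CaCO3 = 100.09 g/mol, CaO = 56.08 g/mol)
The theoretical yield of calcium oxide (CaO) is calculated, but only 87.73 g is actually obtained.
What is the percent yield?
Moles of CaCO3 = 184.2 g ÷ 100.09 g/mol = 1.84034 mol
Mole ratio: 1 mol CaO / 1 mol CaCO3
Moles of CaO = 1.84034 × (1/1) = 1.84034 mol
Theoretical yield = 1.84034 mol × 56.08 g/mol = 103.21 g
Actual yield = 87.73 g
Percent yield = (87.73 / 103.21) × 100% = 85.0%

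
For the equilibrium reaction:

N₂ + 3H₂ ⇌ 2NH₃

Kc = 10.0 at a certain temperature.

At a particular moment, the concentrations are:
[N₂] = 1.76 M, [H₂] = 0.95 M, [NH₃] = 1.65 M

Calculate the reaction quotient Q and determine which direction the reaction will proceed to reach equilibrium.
Q = 1.804, Q < K, reaction proceeds forward (toward products)

Q = ([NH₃]^2) / ([N₂] × [H₂]^3)
  = ((1.65)^2) / ((1.76)·(0.95)^3) = 2.7225/1.509 = 1.804
Since Q = 1.804 < Kc = 10.0, the reaction proceeds forward (toward products) to reach equilibrium.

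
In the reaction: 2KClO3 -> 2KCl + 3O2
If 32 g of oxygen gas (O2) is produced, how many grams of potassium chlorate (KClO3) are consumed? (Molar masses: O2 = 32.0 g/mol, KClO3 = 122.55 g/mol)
Moles of O2 = 32 g ÷ 32.0 g/mol = 1 mol
Mole ratio: 2 mol KClO3 / 3 mol O2
Moles of KClO3 = 1 × (2/3) = 0.666667 mol
Mass of KClO3 = 0.666667 mol × 122.55 g/mol = 81.7 g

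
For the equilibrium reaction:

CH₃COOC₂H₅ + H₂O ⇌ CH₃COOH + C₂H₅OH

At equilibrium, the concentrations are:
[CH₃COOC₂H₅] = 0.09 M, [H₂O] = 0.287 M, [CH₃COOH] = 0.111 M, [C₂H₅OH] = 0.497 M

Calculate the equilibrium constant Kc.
K_c = 2.1358

Kc = ([CH₃COOH] × [C₂H₅OH]) / ([CH₃COOC₂H₅] × [H₂O])
   = ((0.111)·(0.497)) / ((0.09)·(0.287))
   = 0.055167 / 0.02583 = 2.1358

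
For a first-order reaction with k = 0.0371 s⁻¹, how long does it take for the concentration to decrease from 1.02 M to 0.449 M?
22.12 s

From ln[A] = ln[A]₀ - k·t: t = ln([A]₀/[A])/k = ln(1.02/0.449)/0.0371 = ln(2.2717)/0.0371 = 0.8205/0.0371 = 22.12 s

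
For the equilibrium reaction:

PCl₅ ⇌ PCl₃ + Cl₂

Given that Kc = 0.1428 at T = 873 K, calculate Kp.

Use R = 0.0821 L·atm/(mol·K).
K_p = 10.2349

Δn = (moles gaseous products) − (moles gaseous reactants) = 1
T = 873 K; RT = 0.0821 × 873 = 71.6733
Kp = Kc·(RT)^Δn = 0.1428 × (71.6733)^1 = 0.1428 × 71.6733 = 10.2349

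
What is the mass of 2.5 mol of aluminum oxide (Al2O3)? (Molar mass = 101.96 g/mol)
Mass = 2.5 mol × 101.96 g/mol = 254.9 g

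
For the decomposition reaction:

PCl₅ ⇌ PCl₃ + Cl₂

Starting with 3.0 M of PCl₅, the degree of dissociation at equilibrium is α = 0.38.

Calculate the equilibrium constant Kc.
K_c = 0.6987

x = α·[A]₀ = 0.38 × 3.0 = 1.14 M dissociated.
At eq: [PCl₅] = 3.0 − 1.14 = 1.86 M; [PCl₃] = [Cl₂] = x = 1.14 M.
Kc = [PCl₃][Cl₂]/[PCl₅] = (1.14)²/1.86 = 0.6987.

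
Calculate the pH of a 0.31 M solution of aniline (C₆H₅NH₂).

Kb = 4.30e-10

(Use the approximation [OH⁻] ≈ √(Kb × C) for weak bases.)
pH = 9.06

[OH⁻] = √(Kb × C) = √(4.30e-10 × 0.31) = 1.1546e-05. pOH = 4.94, pH = 14 - pOH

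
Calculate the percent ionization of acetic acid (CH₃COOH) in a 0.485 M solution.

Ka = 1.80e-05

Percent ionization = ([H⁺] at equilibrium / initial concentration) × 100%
Percent ionization = 0.607%

Let x = [H⁺]. Ka = x²/(C - x) ⇒ x² + (1.80e-05)x - (1.80e-05)(0.485) = 0. x = 2.9457e-03. Percent = (2.9457e-03/0.485) × 100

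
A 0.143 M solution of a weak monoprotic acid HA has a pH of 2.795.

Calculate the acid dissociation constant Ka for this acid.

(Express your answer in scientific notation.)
K_a = 1.82e-05

[H⁺] = 10^(−pH) = 10^(−2.795) = 1.603e-03 M. For HA ⇌ H⁺ + A⁻, Ka = x²/(C − x) = (1.603e-03)²/(0.143 − 1.603e-03) = 1.82e-05.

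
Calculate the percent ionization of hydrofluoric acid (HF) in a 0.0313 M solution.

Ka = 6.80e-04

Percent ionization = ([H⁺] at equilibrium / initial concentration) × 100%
Percent ionization = 13.7%

Let x = [H⁺]. Ka = x²/(C - x) ⇒ x² + (6.80e-04)x - (6.80e-04)(0.0313) = 0. x = 4.2860e-03. Percent = (4.2860e-03/0.0313) × 100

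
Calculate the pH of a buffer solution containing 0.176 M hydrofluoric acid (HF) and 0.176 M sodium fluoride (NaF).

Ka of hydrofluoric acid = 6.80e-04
pH = 3.17

pKa = -log(6.80e-04) = 3.17. pH = pKa + log([A⁻]/[HA]) = 3.17 + log(0.176/0.176)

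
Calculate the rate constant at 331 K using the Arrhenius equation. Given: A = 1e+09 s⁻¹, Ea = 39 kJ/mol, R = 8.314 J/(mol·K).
7.00e+02 s⁻¹

k = A·exp(-Ea/(R·T)) = 1e+09·exp(-39000/(8.314·331)) = 1e+09·exp(-14.1719) = 1e+09·7.0023e-07 = 7.00e+02 s⁻¹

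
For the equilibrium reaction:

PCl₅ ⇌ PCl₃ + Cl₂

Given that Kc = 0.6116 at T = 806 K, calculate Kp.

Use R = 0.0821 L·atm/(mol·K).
K_p = 40.4712

Δn = (moles gaseous products) − (moles gaseous reactants) = 1
T = 806 K; RT = 0.0821 × 806 = 66.1726
Kp = Kc·(RT)^Δn = 0.6116 × (66.1726)^1 = 0.6116 × 66.1726 = 40.4712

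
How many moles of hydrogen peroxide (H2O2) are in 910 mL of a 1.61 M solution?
Moles = Molarity × Volume (L)
Moles = 1.61 M × 0.91 L = 1.465 mol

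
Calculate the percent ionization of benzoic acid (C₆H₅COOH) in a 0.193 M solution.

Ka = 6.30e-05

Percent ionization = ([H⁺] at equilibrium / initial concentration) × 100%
Percent ionization = 1.79%

Let x = [H⁺]. Ka = x²/(C - x) ⇒ x² + (6.30e-05)x - (6.30e-05)(0.193) = 0. x = 3.4556e-03. Percent = (3.4556e-03/0.193) × 100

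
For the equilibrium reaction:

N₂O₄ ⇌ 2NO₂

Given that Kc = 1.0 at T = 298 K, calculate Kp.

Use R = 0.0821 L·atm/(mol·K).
K_p = 24.4658

Δn = (moles gaseous products) − (moles gaseous reactants) = 1
T = 298 K; RT = 0.0821 × 298 = 24.4658
Kp = Kc·(RT)^Δn = 1.0 × (24.4658)^1 = 1.0 × 24.4658 = 24.4658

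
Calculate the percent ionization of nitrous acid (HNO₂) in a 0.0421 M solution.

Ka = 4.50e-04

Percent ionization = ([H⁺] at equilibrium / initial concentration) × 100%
Percent ionization = 9.82%

Let x = [H⁺]. Ka = x²/(C - x) ⇒ x² + (4.50e-04)x - (4.50e-04)(0.0421) = 0. x = 4.1334e-03. Percent = (4.1334e-03/0.0421) × 100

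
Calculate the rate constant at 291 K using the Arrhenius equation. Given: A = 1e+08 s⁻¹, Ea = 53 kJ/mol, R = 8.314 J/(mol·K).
3.06e-02 s⁻¹

k = A·exp(-Ea/(R·T)) = 1e+08·exp(-53000/(8.314·291)) = 1e+08·exp(-21.9065) = 1e+08·3.0629e-10 = 3.06e-02 s⁻¹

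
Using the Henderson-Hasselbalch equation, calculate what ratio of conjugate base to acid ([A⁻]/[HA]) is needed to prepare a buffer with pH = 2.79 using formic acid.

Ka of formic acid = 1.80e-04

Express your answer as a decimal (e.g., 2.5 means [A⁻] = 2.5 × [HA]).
[A⁻]/[HA] = 0.111

pKa = −log(1.80e-04) = 3.7447. pH = pKa + log([A⁻]/[HA]). 2.79 = 3.7447 + log(ratio). log(ratio) = 2.79 − 3.7447 = -0.9547. ratio = 10^(-0.9547) = 0.111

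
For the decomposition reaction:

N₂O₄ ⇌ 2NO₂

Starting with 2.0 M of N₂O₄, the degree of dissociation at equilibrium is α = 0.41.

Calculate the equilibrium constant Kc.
K_c = 2.2793

x = α·[A]₀ = 0.41 × 2.0 = 0.82 M dissociated.
At eq: [N₂O₄] = 2.0 − 0.82 = 1.18 M; [NO₂] = 2x = 1.64 M.
Kc = [NO₂]²/[N₂O₄] = (1.64)²/1.18 = 2.279.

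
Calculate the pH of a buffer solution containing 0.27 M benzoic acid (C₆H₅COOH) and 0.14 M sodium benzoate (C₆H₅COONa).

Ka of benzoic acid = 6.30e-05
pH = 3.92

pKa = -log(6.30e-05) = 4.20. pH = pKa + log([A⁻]/[HA]) = 4.20 + log(0.14/0.27)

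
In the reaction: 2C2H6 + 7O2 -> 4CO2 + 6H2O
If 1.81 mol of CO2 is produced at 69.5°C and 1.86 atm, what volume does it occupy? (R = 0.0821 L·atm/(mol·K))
T = 69.5°C + 273.15 = 342.65 K
V = nRT/P = (1.81 × 0.0821 × 342.65) / 1.86
V = 27.38 L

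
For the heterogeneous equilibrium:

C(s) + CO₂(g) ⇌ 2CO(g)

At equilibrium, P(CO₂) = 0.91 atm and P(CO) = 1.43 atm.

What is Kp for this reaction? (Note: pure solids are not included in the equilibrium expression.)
K_p = 2.247

Solid C is excluded.
Kp = P(CO)²/P(CO₂) = (1.43)²/0.91 = 2.045/0.91 = 2.247.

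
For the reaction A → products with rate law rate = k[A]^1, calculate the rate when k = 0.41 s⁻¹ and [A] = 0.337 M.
0.1382 M/s

rate = k·[A]^1 = 0.41·(0.337)^1 = 0.41·0.337 = 0.1382 M/s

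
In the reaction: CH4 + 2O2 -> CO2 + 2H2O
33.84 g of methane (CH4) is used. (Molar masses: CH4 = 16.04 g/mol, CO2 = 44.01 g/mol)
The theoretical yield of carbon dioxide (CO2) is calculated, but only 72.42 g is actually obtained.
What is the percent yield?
Moles of CH4 = 33.84 g ÷ 16.04 g/mol = 2.10973 mol
Mole ratio: 1 mol CO2 / 1 mol CH4
Moles of CO2 = 2.10973 × (1/1) = 2.10973 mol
Theoretical yield = 2.10973 mol × 44.01 g/mol = 92.849 g
Actual yield = 72.42 g
Percent yield = (72.42 / 92.849) × 100% = 78.0%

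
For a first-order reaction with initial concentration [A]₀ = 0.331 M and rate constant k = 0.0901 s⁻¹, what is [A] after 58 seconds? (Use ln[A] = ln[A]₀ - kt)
0.0018 M

ln[A] = ln[A]₀ - k·t = ln(0.331) - (0.0901)·(58) = -1.1056 - 5.2258 = -6.3314
[A] = e^(-6.3314) = 0.0018 M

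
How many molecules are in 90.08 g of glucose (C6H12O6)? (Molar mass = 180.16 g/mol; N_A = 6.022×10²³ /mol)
Moles = 90.08 g ÷ 180.16 g/mol = 0.5 mol
Molecules = 0.5 mol × 6.022×10²³ /mol = 3.011e+23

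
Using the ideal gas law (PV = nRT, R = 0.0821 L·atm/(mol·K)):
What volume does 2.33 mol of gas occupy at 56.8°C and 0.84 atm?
T = 56.8°C + 273.15 = 329.95 K
V = nRT/P = (2.33 × 0.0821 × 329.95) / 0.84
V = 75.14 L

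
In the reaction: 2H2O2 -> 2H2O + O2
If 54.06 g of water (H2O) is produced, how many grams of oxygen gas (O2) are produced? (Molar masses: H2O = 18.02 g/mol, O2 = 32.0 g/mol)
Moles of H2O = 54.06 g ÷ 18.02 g/mol = 3 mol
Mole ratio: 1 mol O2 / 2 mol H2O
Moles of O2 = 3 × (1/2) = 1.5 mol
Mass of O2 = 1.5 mol × 32.0 g/mol = 48 g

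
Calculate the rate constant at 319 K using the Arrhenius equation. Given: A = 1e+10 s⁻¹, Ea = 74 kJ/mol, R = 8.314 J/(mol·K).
7.63e-03 s⁻¹

k = A·exp(-Ea/(R·T)) = 1e+10·exp(-74000/(8.314·319)) = 1e+10·exp(-27.9017) = 1e+10·7.6284e-13 = 7.63e-03 s⁻¹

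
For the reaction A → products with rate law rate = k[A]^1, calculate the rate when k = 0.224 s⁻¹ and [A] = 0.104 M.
0.0233 M/s

rate = k·[A]^1 = 0.224·(0.104)^1 = 0.224·0.104 = 0.0233 M/s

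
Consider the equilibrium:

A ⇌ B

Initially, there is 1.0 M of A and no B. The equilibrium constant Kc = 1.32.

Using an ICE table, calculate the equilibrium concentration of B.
[B] = 0.569 M

ICE: [A] = 1.0 − x, [B] = x.
Kc = x/(1.0 − x) = 1.32 ⇒ x = 1.32·1.0/(1 + 1.32) = 1.32/2.32 = 0.569.
[B] = x = 0.569 M.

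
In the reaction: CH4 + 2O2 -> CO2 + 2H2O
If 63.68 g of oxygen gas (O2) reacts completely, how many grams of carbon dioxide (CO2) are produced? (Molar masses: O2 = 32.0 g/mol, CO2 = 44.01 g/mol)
Moles of O2 = 63.68 g ÷ 32.0 g/mol = 1.99 mol
Mole ratio: 1 mol CO2 / 2 mol O2
Moles of CO2 = 1.99 × (1/2) = 0.995 mol
Mass of CO2 = 0.995 mol × 44.01 g/mol = 43.79 g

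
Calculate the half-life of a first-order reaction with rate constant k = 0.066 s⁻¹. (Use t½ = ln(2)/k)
10.50 s

t½ = ln(2)/k = 0.6931/0.066 = 10.50 s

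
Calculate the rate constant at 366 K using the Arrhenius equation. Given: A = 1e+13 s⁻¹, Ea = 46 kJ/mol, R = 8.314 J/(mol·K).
2.72e+06 s⁻¹

k = A·exp(-Ea/(R·T)) = 1e+13·exp(-46000/(8.314·366)) = 1e+13·exp(-15.1170) = 1e+13·2.7212e-07 = 2.72e+06 s⁻¹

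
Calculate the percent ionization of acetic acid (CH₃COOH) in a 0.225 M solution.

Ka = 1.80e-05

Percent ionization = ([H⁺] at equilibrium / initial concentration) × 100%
Percent ionization = 0.89%

Let x = [H⁺]. Ka = x²/(C - x) ⇒ x² + (1.80e-05)x - (1.80e-05)(0.225) = 0. x = 2.0035e-03. Percent = (2.0035e-03/0.225) × 100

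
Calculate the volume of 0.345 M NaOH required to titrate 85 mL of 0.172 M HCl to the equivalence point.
V_{base} = 42.4 mL

At equivalence: moles acid = moles base.
moles HCl = 0.172 M × 0.085 L = 0.01462 mol
V_NaOH = 0.01462 mol ÷ 0.345 M = 0.04238 L = 42.4 mL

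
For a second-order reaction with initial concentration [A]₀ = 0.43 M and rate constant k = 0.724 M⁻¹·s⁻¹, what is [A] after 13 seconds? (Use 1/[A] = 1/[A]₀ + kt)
0.0852 M

1/[A] = 1/[A]₀ + k·t = 1/0.43 + (0.724)·(13) = 2.3256 + 9.4120 = 11.7376
[A] = 1/11.7376 = 0.0852 M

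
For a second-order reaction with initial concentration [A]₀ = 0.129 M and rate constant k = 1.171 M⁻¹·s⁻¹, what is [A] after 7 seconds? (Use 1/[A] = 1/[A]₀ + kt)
0.0627 M

1/[A] = 1/[A]₀ + k·t = 1/0.129 + (1.171)·(7) = 7.7519 + 8.1970 = 15.9489
[A] = 1/15.9489 = 0.0627 M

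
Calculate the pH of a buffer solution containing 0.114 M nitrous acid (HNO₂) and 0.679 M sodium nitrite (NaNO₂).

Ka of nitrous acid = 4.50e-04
pH = 4.12

pKa = -log(4.50e-04) = 3.35. pH = pKa + log([A⁻]/[HA]) = 3.35 + log(0.679/0.114)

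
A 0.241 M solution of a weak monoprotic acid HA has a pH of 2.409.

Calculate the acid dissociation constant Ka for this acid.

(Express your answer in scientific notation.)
K_a = 6.41e-05

[H⁺] = 10^(−pH) = 10^(−2.409) = 3.899e-03 M. For HA ⇌ H⁺ + A⁻, Ka = x²/(C − x) = (3.899e-03)²/(0.241 − 3.899e-03) = 6.41e-05.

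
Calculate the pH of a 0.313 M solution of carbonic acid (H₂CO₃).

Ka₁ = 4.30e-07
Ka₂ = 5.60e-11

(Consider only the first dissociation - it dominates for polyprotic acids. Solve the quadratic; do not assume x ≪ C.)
pH = 3.44

x² + Ka₁·x − Ka₁·C = 0 with Ka₁ = 4.30e-07, C = 0.313.
x = (−Ka₁ + √(Ka₁² + 4·Ka₁·C))/2 = 3.6665e-04 M, so pH = 3.44.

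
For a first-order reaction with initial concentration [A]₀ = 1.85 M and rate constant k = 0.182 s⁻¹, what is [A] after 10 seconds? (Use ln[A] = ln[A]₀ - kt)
0.2997 M

ln[A] = ln[A]₀ - k·t = ln(1.85) - (0.182)·(10) = 0.6152 - 1.8200 = -1.2048
[A] = e^(-1.2048) = 0.2997 M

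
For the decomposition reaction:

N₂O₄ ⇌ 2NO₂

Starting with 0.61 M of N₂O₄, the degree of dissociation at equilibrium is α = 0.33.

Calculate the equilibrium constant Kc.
K_c = 0.3966

x = α·[A]₀ = 0.33 × 0.61 = 0.2013 M dissociated.
At eq: [N₂O₄] = 0.61 − 0.2013 = 0.4087 M; [NO₂] = 2x = 0.4026 M.
Kc = [NO₂]²/[N₂O₄] = (0.4026)²/0.4087 = 0.3966.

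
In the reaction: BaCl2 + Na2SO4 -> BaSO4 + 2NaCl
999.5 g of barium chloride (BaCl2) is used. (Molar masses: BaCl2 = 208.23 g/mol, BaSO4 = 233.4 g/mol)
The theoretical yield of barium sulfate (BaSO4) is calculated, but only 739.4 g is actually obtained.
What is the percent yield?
Moles of BaCl2 = 999.5 g ÷ 208.23 g/mol = 4.79998 mol
Mole ratio: 1 mol BaSO4 / 1 mol BaCl2
Moles of BaSO4 = 4.79998 × (1/1) = 4.79998 mol
Theoretical yield = 4.79998 mol × 233.4 g/mol = 1120.3 g
Actual yield = 739.4 g
Percent yield = (739.4 / 1120.3) × 100% = 66.0%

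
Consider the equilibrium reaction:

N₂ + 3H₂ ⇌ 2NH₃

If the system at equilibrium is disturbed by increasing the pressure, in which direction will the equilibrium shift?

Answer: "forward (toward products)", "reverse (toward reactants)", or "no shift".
forward (toward products)

Apply Le Chatelier's principle: system shifts to counteract the change.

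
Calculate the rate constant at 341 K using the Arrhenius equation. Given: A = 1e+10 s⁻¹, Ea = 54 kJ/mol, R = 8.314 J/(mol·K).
5.34e+01 s⁻¹

k = A·exp(-Ea/(R·T)) = 1e+10·exp(-54000/(8.314·341)) = 1e+10·exp(-19.0471) = 1e+10·5.3449e-09 = 5.34e+01 s⁻¹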